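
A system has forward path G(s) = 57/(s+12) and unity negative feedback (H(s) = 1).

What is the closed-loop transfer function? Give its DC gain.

T(s) = G/(1+GH) = [57/(s+12)] / [1 + 57/(s+12)] = 57/(s+12+57) = 57/(s+69). DC gain = 57/69 = 0.8261.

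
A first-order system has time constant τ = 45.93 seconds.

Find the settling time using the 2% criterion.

For first-order system, 2% settling time ≈ 4τ = 4 × 45.93 = 183.72 s.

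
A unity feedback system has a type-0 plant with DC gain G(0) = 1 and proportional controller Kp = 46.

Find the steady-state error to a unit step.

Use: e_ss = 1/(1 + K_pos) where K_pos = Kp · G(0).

K_pos = Kp · G(0) = 46 × 1 = 46. e_ss = 1/(1 + 46) = 0.0213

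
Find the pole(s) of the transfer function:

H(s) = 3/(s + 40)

Pole is where denominator = 0: s + 40 = 0, so s = -40.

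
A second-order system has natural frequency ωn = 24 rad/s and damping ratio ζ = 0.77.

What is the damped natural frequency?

ωd = ωn√(1 - ζ²) = 24√(1 - 0.77²) = 15.31 rad/s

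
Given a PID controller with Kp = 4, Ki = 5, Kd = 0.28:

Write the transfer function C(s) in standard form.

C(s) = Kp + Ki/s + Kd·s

Substituting values: C(s) = 4 + 5/s + 0.28s = (0.28s² + 4s + 5)/s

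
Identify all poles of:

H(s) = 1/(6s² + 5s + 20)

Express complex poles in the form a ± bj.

Discriminant = 5² - 4×6×20 = 25 - 480 = -455 < 0, so the poles are a complex conjugate pair s = (-5 ± j√455)/(2×6). Real part = -5/(2×6) = -5/12 ≈ -0.4167; imaginary part = ±√455/(2×6) ≈ 1.7776. Poles: s = -0.4167 ± 1.7776j.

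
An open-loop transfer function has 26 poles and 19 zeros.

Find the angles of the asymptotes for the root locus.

n - m = 26 - 19 = 7. Angles: θk = (2k + 1)·180°/7 = 25.71°, 77.14°, 128.57°, 180°, 231.43°, 282.86°, 334.29°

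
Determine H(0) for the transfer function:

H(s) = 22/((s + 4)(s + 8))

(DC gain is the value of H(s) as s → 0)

DC gain = H(0) = 22/(4 × 8) = 22/32 = 0.6875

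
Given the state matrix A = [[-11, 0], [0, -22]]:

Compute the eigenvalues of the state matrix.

For diagonal matrix, eigenvalues are diagonal entries: λ₁ = -11, λ₂ = -22.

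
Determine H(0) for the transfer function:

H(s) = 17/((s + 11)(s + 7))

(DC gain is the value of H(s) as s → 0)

DC gain = H(0) = 17/(11 × 7) = 17/77 = 0.2208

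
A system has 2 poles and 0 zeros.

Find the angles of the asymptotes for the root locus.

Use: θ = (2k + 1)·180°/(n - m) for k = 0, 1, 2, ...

n - m = 2 - 0 = 2. Angles: θk = (2k + 1)·180°/2 = 90°, 270°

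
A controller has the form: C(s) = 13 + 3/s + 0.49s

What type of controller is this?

This is a Proportional-Integral-Derivative (PID) controller.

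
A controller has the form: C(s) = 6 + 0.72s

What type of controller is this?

This is a Proportional-Derivative (PD) controller.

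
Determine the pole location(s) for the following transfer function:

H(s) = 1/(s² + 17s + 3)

Discriminant = 17² - 4×1×3 = 289 - 12 = 277 > 0, so two distinct real poles. Using quadratic formula: s = (-17 ± √277)/(2×1) = (-17 ± √277)/2, with √277 ≈ 16.6433. s₁ ≈ -0.1783, s₂ ≈ -16.8217. Poles: s₁ = -0.1783, s₂ = -16.8217.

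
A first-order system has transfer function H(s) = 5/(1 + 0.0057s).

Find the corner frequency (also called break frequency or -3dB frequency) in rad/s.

Corner frequency = 1/τ = 1/0.0057 = 175.439 rad/s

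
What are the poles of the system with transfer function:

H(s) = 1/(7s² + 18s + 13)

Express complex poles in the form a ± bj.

Discriminant = 18² - 4×7×13 = 324 - 364 = -40 < 0, so the poles are a complex conjugate pair s = (-18 ± j√40)/(2×7). Real part = -18/(2×7) = -18/14 ≈ -1.2857; imaginary part = ±√40/(2×7) ≈ 0.4518. Poles: s = -1.2857 ± 0.4518j.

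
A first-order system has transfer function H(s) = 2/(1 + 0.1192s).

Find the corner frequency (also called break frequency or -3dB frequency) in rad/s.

Corner frequency = 1/τ = 1/0.1192 = 8.389 rad/s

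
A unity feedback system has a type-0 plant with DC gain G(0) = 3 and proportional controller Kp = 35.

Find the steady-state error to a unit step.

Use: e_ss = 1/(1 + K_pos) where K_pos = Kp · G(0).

K_pos = Kp · G(0) = 35 × 3 = 105. e_ss = 1/(1 + 105) = 0.0094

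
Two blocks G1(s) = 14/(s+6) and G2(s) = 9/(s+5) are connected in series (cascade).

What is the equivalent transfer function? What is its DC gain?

Series: multiply transfer functions. G_eq = 14/(s+6) × 9/(s+5) = 126/((s+6)(s+5)). DC gain = 126/(6×5) = 4.2.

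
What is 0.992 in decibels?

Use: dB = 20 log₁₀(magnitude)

dB = 20 log₁₀(0.992) = -0.1 dB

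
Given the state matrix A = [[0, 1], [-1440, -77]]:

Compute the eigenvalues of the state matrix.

det(A - λI) = λ² - (-77)λ + 1440 = (λ - (-32))(λ - (-45)). Eigenvalues: -32, -45.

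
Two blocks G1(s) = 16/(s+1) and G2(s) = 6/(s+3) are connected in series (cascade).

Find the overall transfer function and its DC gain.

Series: multiply transfer functions. G_eq = 16/(s+1) × 6/(s+3) = 96/((s+1)(s+3)). DC gain = 96/(1×3) = 32.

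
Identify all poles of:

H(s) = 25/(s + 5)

Pole is where denominator = 0: s + 5 = 0, so s = -5.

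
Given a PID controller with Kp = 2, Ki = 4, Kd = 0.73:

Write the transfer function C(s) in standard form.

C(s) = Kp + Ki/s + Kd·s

Substituting values: C(s) = 2 + 4/s + 0.73s = (0.73s² + 2s + 4)/s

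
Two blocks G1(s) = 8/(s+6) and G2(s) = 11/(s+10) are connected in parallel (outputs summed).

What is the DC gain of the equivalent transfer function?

Parallel: G_eq = G1 + G2. DC gain = G1(0) + G2(0) = 8/6 + 11/10 = 1.3333 + 1.1 = 2.4333.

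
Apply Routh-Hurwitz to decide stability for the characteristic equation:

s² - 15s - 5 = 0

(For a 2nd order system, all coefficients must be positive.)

Coefficients: 1, -15, -5. b=-15, c=-5 not positive, so system is unstable.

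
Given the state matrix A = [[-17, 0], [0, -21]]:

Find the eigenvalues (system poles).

For diagonal matrix, eigenvalues are diagonal entries: λ₁ = -17, λ₂ = -21.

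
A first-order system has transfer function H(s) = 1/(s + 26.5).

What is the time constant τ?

For H(s) = 1/(s + 1/τ), the pole is at -1/τ = -26.5, so τ = 1/26.5 = 0.0377 s.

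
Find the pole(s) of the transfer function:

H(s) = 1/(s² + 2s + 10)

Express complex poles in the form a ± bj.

Discriminant = 2² - 4×1×10 = 4 - 40 = -36 < 0, so the poles are a complex conjugate pair s = (-2 ± j√36)/(2×1). Real part = -2/(2×1) = -2/2 = -1; imaginary part = ±√36/(2×1) = 6/2 = 3. Poles: s = -1 ± 3j.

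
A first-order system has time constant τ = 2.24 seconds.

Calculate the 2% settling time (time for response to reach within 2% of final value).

For first-order system, 2% settling time ≈ 4τ = 4 × 2.24 = 8.96 s.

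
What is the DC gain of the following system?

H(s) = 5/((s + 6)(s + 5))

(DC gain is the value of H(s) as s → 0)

DC gain = H(0) = 5/(6 × 5) = 5/30 = 0.1667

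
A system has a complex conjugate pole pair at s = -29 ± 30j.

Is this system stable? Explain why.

Real part of poles is -29 (< 0, left half-plane). Stable.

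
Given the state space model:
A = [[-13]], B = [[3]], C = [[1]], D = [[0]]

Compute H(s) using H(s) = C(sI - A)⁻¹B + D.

(sI - A)⁻¹ = 1/(s + 13). H(s) = 1 × 3/(s + 13) + 0 = 3/(s + 13).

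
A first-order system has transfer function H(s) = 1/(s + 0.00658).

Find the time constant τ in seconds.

For H(s) = 1/(s + 1/τ), the pole is at -1/τ = -0.00658, so τ = 1/0.00658 = 152 s.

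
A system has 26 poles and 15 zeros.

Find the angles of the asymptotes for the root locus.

n - m = 26 - 15 = 11. Angles: θk = (2k + 1)·180°/11 = 16.36°, 49.09°, 81.82°, 114.55°, 147.27°, 180°, 212.73°, 245.45°, 278.18°, 310.91°, 343.64°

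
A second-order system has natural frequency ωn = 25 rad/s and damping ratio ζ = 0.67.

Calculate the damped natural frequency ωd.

ωd = ωn√(1 - ζ²) = 25√(1 - 0.67²) = 18.56 rad/s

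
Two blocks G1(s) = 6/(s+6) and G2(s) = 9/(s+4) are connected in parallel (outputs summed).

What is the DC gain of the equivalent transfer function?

Parallel: G_eq = G1 + G2. DC gain = G1(0) + G2(0) = 6/6 + 9/4 = 1 + 2.25 = 3.25.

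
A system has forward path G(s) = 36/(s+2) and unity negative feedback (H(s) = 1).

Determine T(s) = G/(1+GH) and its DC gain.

T(s) = G/(1+GH) = [36/(s+2)] / [1 + 36/(s+2)] = 36/(s+2+36) = 36/(s+38). DC gain = 36/38 = 0.9474.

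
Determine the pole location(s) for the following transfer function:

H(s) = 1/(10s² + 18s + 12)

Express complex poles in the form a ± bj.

Discriminant = 18² - 4×10×12 = 324 - 480 = -156 < 0, so the poles are a complex conjugate pair s = (-18 ± j√156)/(2×10). Real part = -18/(2×10) = -18/20 = -0.9; imaginary part = ±√156/(2×10) ≈ 0.6245. Poles: s = -0.9 ± 0.6245j.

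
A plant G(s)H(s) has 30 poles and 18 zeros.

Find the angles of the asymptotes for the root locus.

n - m = 30 - 18 = 12. Angles: θk = (2k + 1)·180°/12 = 15°, 45°, 75°, 105°, 135°, 165°, 195°, 225°, 255°, 285°, 315°, 345°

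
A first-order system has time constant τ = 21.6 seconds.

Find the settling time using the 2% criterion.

For first-order system, 2% settling time ≈ 4τ = 4 × 21.6 = 86.4 s.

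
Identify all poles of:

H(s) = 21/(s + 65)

Pole is where denominator = 0: s + 65 = 0, so s = -65.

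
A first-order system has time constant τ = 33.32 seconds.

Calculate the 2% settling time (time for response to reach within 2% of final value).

For first-order system, 2% settling time ≈ 4τ = 4 × 33.32 = 133.28 s.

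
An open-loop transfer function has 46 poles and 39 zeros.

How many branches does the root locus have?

Root locus has n branches where n = number of poles = 46.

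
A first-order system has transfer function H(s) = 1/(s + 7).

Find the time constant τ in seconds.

For H(s) = 1/(s + 1/τ), the pole is at -1/τ = -7, so τ = 1/7 = 0.1429 s.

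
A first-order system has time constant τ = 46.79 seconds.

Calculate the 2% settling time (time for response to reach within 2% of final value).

For first-order system, 2% settling time ≈ 4τ = 4 × 46.79 = 187.16 s.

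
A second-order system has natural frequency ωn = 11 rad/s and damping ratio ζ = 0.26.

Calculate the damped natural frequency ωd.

ωd = ωn√(1 - ζ²) = 11√(1 - 0.26²) = 10.62 rad/s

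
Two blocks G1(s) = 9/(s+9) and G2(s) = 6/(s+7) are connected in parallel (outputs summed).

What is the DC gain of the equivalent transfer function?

Parallel: G_eq = G1 + G2. DC gain = G1(0) + G2(0) = 9/9 + 6/7 = 1 + 0.8571 = 1.8571.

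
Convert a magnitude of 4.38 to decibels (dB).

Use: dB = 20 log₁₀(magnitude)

dB = 20 log₁₀(4.38) = 12.8 dB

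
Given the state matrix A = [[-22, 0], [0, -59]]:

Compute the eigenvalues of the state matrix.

For diagonal matrix, eigenvalues are diagonal entries: λ₁ = -22, λ₂ = -59.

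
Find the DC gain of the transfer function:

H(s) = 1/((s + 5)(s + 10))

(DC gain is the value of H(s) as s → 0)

DC gain = H(0) = 1/(5 × 10) = 1/50 = 0.02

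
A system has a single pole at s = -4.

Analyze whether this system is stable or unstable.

Pole at s = -4 is in the left half-plane. Stable.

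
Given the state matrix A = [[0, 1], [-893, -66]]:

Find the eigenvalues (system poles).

det(A - λI) = λ² - (-66)λ + 893 = (λ - (-47))(λ - (-19)). Eigenvalues: -47, -19.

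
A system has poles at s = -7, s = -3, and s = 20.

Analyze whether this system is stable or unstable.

Pole(s) at s = 20 are not in the left half-plane. System is unstable.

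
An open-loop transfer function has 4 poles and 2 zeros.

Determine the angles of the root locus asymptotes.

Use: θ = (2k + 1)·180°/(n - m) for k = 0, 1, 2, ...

n - m = 4 - 2 = 2. Angles: θk = (2k + 1)·180°/2 = 90°, 270°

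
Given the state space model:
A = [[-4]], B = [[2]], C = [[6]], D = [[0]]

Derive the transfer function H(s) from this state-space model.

(sI - A)⁻¹ = 1/(s + 4). H(s) = 6 × 2/(s + 4) + 0 = 12/(s + 4).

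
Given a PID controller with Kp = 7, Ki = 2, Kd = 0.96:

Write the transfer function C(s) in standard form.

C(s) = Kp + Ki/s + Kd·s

Substituting values: C(s) = 7 + 2/s + 0.96s = (0.96s² + 7s + 2)/s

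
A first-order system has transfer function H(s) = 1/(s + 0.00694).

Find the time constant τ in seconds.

For H(s) = 1/(s + 1/τ), the pole is at -1/τ = -0.00694, so τ = 1/0.00694 = 144.1 s.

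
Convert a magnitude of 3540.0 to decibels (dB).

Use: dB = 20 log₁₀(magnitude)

dB = 20 log₁₀(3540.0) = 71.0 dB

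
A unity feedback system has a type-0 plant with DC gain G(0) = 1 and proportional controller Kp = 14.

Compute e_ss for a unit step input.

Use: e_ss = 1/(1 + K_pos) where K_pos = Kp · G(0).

K_pos = Kp · G(0) = 14 × 1 = 14. e_ss = 1/(1 + 14) = 0.0667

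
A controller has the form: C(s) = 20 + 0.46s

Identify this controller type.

This is a Proportional-Derivative (PD) controller.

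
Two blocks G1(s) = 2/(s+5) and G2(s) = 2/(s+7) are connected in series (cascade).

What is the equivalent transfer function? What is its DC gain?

Series: multiply transfer functions. G_eq = 2/(s+5) × 2/(s+7) = 4/((s+5)(s+7)). DC gain = 4/(5×7) = 0.1143.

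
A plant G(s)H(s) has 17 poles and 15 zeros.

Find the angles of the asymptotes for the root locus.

n - m = 17 - 15 = 2. Angles: θk = (2k + 1)·180°/2 = 90°, 270°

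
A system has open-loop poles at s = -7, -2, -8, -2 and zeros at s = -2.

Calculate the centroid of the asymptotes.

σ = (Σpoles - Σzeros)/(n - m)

σ = (Σpoles - Σzeros)/(n - m) = (-19 - (-2))/(4 - 1) = -17/3 = -5.67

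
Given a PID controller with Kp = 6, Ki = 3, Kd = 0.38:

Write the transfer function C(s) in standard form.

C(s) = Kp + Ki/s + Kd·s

Substituting values: C(s) = 6 + 3/s + 0.38s = (0.38s² + 6s + 3)/s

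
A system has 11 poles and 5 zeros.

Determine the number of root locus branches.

Root locus has n branches where n = number of poles = 11.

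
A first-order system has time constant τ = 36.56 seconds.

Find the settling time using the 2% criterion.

For first-order system, 2% settling time ≈ 4τ = 4 × 36.56 = 146.24 s.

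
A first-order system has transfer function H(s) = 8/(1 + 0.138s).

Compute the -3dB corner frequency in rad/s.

Corner frequency = 1/τ = 1/0.138 = 7.246 rad/s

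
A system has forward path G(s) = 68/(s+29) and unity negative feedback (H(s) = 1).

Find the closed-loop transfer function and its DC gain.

T(s) = G/(1+GH) = [68/(s+29)] / [1 + 68/(s+29)] = 68/(s+29+68) = 68/(s+97). DC gain = 68/97 = 0.7010.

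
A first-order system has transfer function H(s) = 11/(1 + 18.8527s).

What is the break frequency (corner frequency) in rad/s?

Corner frequency = 1/τ = 1/18.8527 = 0.053 rad/s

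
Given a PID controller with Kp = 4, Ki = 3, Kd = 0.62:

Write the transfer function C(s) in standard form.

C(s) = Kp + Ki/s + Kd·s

Substituting values: C(s) = 4 + 3/s + 0.62s = (0.62s² + 4s + 3)/s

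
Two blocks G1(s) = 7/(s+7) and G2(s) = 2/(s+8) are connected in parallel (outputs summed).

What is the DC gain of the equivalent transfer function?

Parallel: G_eq = G1 + G2. DC gain = G1(0) + G2(0) = 7/7 + 2/8 = 1 + 0.25 = 1.25.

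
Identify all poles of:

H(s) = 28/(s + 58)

Pole is where denominator = 0: s + 58 = 0, so s = -58.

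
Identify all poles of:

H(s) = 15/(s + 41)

Pole is where denominator = 0: s + 41 = 0, so s = -41.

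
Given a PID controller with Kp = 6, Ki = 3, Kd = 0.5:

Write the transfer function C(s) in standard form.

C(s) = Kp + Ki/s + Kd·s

Substituting values: C(s) = 6 + 3/s + 0.5s = (0.5s² + 6s + 3)/s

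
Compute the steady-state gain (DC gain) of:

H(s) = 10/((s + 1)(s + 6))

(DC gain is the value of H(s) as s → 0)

DC gain = H(0) = 10/(1 × 6) = 10/6 = 1.6667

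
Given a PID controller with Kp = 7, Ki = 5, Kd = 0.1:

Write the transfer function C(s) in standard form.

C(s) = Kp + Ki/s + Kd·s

Substituting values: C(s) = 7 + 5/s + 0.1s = (0.1s² + 7s + 5)/s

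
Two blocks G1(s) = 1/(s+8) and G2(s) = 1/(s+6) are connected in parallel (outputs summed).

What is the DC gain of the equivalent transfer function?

Parallel: G_eq = G1 + G2. DC gain = G1(0) + G2(0) = 1/8 + 1/6 = 0.125 + 0.1667 = 0.2917.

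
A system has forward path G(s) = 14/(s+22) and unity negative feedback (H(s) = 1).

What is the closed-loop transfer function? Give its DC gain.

T(s) = G/(1+GH) = [14/(s+22)] / [1 + 14/(s+22)] = 14/(s+22+14) = 14/(s+36). DC gain = 14/36 = 0.3889.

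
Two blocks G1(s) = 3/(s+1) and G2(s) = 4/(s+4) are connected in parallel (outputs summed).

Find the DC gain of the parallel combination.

Parallel: G_eq = G1 + G2. DC gain = G1(0) + G2(0) = 3/1 + 4/4 = 3 + 1 = 4.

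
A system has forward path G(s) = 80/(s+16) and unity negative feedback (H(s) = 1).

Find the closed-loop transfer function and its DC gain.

T(s) = G/(1+GH) = [80/(s+16)] / [1 + 80/(s+16)] = 80/(s+16+80) = 80/(s+96). DC gain = 80/96 = 0.8333.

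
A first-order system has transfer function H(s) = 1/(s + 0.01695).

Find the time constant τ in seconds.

For H(s) = 1/(s + 1/τ), the pole is at -1/τ = -0.01695, so τ = 1/0.01695 = 59 s.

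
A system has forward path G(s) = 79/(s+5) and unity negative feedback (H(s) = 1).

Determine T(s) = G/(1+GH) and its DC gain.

T(s) = G/(1+GH) = [79/(s+5)] / [1 + 79/(s+5)] = 79/(s+5+79) = 79/(s+84). DC gain = 79/84 = 0.9405.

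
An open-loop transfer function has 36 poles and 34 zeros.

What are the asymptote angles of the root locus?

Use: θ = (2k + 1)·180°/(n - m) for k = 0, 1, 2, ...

n - m = 36 - 34 = 2. Angles: θk = (2k + 1)·180°/2 = 90°, 270°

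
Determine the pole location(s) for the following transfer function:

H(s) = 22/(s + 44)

Pole is where denominator = 0: s + 44 = 0, so s = -44.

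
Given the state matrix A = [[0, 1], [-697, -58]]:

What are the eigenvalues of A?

det(A - λI) = λ² - (-58)λ + 697 = (λ - (-41))(λ - (-17)). Eigenvalues: -41, -17.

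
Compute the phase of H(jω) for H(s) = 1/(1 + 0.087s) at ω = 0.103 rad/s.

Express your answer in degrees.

Phase = -arctan(ωτ) = -arctan(0.103 × 0.087) = -0.5°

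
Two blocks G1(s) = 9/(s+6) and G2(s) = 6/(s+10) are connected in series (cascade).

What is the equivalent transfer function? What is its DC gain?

Series: multiply transfer functions. G_eq = 9/(s+6) × 6/(s+10) = 54/((s+6)(s+10)). DC gain = 54/(6×10) = 0.9.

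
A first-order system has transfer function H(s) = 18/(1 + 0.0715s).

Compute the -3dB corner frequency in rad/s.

Corner frequency = 1/τ = 1/0.0715 = 13.986 rad/s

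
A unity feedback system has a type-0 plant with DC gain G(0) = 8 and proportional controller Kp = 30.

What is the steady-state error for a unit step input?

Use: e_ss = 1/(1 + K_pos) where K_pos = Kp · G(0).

K_pos = Kp · G(0) = 30 × 8 = 240. e_ss = 1/(1 + 240) = 0.0041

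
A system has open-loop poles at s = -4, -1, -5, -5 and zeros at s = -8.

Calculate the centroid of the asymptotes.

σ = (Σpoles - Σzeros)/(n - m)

σ = (Σpoles - Σzeros)/(n - m) = (-15 - (-8))/(4 - 1) = -7/3 = -2.33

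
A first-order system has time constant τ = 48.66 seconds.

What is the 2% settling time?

For first-order system, 2% settling time ≈ 4τ = 4 × 48.66 = 194.64 s.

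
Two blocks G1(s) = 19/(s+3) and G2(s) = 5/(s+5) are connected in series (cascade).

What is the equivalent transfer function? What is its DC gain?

Series: multiply transfer functions. G_eq = 19/(s+3) × 5/(s+5) = 95/((s+3)(s+5)). DC gain = 95/(3×5) = 6.3333.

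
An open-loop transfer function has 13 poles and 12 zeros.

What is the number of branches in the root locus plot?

Root locus has n branches where n = number of poles = 13.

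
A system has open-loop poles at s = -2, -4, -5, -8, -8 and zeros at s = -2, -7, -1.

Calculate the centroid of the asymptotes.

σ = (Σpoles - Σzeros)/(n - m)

σ = (Σpoles - Σzeros)/(n - m) = (-27 - (-10))/(5 - 3) = -17/2 = -8.5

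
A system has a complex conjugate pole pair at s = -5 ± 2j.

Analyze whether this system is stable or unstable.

Real part of poles is -5 (< 0, left half-plane). Stable.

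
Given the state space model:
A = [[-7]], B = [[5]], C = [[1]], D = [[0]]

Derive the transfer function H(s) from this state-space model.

(sI - A)⁻¹ = 1/(s + 7). H(s) = 1 × 5/(s + 7) + 0 = 5/(s + 7).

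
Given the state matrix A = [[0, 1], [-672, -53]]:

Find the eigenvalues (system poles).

det(A - λI) = λ² - (-53)λ + 672 = (λ - (-32))(λ - (-21)). Eigenvalues: -32, -21.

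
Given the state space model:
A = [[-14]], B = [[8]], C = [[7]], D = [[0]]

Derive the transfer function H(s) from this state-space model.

(sI - A)⁻¹ = 1/(s + 14). H(s) = 7 × 8/(s + 14) + 0 = 56/(s + 14).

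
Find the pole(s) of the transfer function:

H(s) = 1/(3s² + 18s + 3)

Discriminant = 18² - 4×3×3 = 324 - 36 = 288 > 0, so two distinct real poles. Using quadratic formula: s = (-18 ± √288)/(2×3) = (-18 ± √288)/6, with √288 ≈ 16.9706. s₁ ≈ -0.1716, s₂ ≈ -5.8284. Poles: s₁ = -0.1716, s₂ = -5.8284.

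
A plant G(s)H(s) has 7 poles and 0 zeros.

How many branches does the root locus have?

Root locus has n branches where n = number of poles = 7.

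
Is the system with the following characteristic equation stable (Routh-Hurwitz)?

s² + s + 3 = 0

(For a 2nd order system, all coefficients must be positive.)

Coefficients: 1, 1, 3. All positive, so system is stable.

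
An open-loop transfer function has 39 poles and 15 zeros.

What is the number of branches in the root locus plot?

Root locus has n branches where n = number of poles = 39.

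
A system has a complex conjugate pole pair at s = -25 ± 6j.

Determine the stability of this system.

Real part of poles is -25 (< 0, left half-plane). Stable.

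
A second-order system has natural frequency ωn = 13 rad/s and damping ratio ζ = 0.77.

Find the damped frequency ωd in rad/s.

ωd = ωn√(1 - ζ²) = 13√(1 - 0.77²) = 8.29 rad/s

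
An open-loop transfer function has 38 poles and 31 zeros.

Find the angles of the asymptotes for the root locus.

n - m = 38 - 31 = 7. Angles: θk = (2k + 1)·180°/7 = 25.71°, 77.14°, 128.57°, 180°, 231.43°, 282.86°, 334.29°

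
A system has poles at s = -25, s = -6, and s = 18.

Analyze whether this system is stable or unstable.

Pole(s) at s = 18 are not in the left half-plane. System is unstable.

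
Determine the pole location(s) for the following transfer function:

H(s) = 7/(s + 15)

Pole is where denominator = 0: s + 15 = 0, so s = -15.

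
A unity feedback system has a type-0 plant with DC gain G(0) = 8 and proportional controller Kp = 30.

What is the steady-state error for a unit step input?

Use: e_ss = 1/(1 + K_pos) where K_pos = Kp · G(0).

K_pos = Kp · G(0) = 30 × 8 = 240. e_ss = 1/(1 + 240) = 0.0041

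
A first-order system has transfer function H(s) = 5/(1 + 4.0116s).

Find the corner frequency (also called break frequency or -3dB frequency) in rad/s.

Corner frequency = 1/τ = 1/4.0116 = 0.249 rad/s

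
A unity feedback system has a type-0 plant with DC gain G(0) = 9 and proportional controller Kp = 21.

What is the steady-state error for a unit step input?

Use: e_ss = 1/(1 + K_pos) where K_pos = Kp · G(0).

K_pos = Kp · G(0) = 21 × 9 = 189. e_ss = 1/(1 + 189) = 0.0053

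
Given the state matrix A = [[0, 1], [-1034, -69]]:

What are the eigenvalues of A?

det(A - λI) = λ² - (-69)λ + 1034 = (λ - (-22))(λ - (-47)). Eigenvalues: -22, -47.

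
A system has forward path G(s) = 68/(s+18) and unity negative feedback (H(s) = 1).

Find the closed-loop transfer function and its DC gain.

T(s) = G/(1+GH) = [68/(s+18)] / [1 + 68/(s+18)] = 68/(s+18+68) = 68/(s+86). DC gain = 68/86 = 0.7907.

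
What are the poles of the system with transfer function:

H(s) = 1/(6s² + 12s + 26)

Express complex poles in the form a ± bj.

Discriminant = 12² - 4×6×26 = 144 - 624 = -480 < 0, so the poles are a complex conjugate pair s = (-12 ± j√480)/(2×6). Real part = -12/(2×6) = -12/12 = -1; imaginary part = ±√480/(2×6) ≈ 1.8257. Poles: s = -1 ± 1.8257j.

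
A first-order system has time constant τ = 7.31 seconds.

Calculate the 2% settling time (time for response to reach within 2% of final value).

For first-order system, 2% settling time ≈ 4τ = 4 × 7.31 = 29.24 s.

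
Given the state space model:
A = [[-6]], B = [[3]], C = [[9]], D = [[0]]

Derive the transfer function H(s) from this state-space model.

(sI - A)⁻¹ = 1/(s + 6). H(s) = 9 × 3/(s + 6) + 0 = 27/(s + 6).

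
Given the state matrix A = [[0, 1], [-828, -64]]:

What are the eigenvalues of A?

det(A - λI) = λ² - (-64)λ + 828 = (λ - (-46))(λ - (-18)). Eigenvalues: -46, -18.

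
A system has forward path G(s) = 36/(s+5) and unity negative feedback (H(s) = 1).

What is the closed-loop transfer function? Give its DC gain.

T(s) = G/(1+GH) = [36/(s+5)] / [1 + 36/(s+5)] = 36/(s+5+36) = 36/(s+41). DC gain = 36/41 = 0.8780.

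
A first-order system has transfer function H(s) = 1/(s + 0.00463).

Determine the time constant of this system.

For H(s) = 1/(s + 1/τ), the pole is at -1/τ = -0.00463, so τ = 1/0.00463 = 216 s.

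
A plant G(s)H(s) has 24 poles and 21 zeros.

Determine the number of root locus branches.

Root locus has n branches where n = number of poles = 24.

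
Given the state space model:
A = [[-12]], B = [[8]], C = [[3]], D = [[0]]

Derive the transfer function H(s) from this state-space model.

(sI - A)⁻¹ = 1/(s + 12). H(s) = 3 × 8/(s + 12) + 0 = 24/(s + 12).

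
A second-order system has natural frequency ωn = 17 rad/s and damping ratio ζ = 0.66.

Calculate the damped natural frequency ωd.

ωd = ωn√(1 - ζ²) = 17√(1 - 0.66²) = 12.77 rad/s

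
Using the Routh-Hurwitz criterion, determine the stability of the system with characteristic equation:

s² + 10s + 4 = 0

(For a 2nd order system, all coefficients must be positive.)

Coefficients: 1, 10, 4. All positive, so system is stable.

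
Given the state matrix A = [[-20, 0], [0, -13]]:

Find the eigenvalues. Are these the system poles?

For diagonal matrix, eigenvalues are diagonal entries: λ₁ = -20, λ₂ = -13. Eigenvalues of A = system poles.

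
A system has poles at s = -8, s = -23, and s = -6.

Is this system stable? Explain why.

All poles are in the left half-plane. System is stable.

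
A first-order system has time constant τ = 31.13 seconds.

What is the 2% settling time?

For first-order system, 2% settling time ≈ 4τ = 4 × 31.13 = 124.52 s.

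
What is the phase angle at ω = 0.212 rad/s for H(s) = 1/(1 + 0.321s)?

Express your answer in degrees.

Phase = -arctan(ωτ) = -arctan(0.212 × 0.321) = -3.9°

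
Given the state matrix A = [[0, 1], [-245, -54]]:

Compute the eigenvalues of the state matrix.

det(A - λI) = λ² - (-54)λ + 245 = (λ - (-49))(λ - (-5)). Eigenvalues: -49, -5.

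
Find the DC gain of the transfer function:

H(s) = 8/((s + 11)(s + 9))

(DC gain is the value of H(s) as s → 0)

DC gain = H(0) = 8/(11 × 9) = 8/99 = 0.0808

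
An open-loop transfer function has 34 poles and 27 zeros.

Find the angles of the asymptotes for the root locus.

n - m = 34 - 27 = 7. Angles: θk = (2k + 1)·180°/7 = 25.71°, 77.14°, 128.57°, 180°, 231.43°, 282.86°, 334.29°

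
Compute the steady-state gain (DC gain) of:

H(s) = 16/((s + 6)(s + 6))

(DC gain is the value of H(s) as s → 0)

DC gain = H(0) = 16/(6 × 6) = 16/36 = 0.4444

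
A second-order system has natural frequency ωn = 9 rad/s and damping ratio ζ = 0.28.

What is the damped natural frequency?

ωd = ωn√(1 - ζ²) = 9√(1 - 0.28²) = 8.64 rad/s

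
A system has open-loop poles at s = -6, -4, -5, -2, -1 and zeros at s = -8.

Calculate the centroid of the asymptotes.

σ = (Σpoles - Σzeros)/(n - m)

σ = (Σpoles - Σzeros)/(n - m) = (-18 - (-8))/(5 - 1) = -10/4 = -2.5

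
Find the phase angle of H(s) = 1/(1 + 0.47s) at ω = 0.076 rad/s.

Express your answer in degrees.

Phase = -arctan(ωτ) = -arctan(0.076 × 0.47) = -2.0°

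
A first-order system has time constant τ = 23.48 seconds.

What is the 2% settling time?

For first-order system, 2% settling time ≈ 4τ = 4 × 23.48 = 93.92 s.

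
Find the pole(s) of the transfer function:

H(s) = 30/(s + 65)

Pole is where denominator = 0: s + 65 = 0, so s = -65.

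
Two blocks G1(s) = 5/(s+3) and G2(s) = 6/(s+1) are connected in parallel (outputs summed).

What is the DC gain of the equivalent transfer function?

Parallel: G_eq = G1 + G2. DC gain = G1(0) + G2(0) = 5/3 + 6/1 = 1.6667 + 6 = 7.6667.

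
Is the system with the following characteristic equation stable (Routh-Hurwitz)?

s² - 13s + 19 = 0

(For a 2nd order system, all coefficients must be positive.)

Coefficients: 1, -13, 19. b=-13 not positive, so system is unstable.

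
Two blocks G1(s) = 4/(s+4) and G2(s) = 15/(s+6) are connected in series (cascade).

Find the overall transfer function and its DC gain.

Series: multiply transfer functions. G_eq = 4/(s+4) × 15/(s+6) = 60/((s+4)(s+6)). DC gain = 60/(4×6) = 2.5.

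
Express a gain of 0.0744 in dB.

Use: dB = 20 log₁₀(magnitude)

dB = 20 log₁₀(0.0744) = -22.6 dB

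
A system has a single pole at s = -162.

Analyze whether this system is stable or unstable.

Pole at s = -162 is in the left half-plane. Stable.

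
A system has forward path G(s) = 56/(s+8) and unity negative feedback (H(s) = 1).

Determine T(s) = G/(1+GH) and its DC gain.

T(s) = G/(1+GH) = [56/(s+8)] / [1 + 56/(s+8)] = 56/(s+8+56) = 56/(s+64). DC gain = 56/64 = 0.875.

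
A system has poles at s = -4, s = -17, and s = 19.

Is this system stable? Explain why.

Pole(s) at s = 19 are not in the left half-plane. System is unstable.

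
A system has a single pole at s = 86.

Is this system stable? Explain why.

Pole at s = 86 is in the right half-plane. Unstable.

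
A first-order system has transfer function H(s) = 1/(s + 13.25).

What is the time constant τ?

For H(s) = 1/(s + 1/τ), the pole is at -1/τ = -13.25, so τ = 1/13.25 = 0.0755 s.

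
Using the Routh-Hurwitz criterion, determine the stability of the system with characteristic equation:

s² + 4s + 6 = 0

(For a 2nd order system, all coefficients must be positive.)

Coefficients: 1, 4, 6. All positive, so system is stable.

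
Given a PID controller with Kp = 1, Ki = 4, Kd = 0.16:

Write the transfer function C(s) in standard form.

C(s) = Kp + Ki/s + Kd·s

Substituting values: C(s) = 1 + 4/s + 0.16s = (0.16s² + s + 4)/s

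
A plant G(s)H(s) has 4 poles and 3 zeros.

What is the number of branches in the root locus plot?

Root locus has n branches where n = number of poles = 4.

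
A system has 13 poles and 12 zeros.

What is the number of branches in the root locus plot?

Root locus has n branches where n = number of poles = 13.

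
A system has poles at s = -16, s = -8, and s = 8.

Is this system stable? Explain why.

Pole(s) at s = 8 are not in the left half-plane. System is unstable.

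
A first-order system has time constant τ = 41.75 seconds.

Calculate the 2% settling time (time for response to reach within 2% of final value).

For first-order system, 2% settling time ≈ 4τ = 4 × 41.75 = 167.0 s.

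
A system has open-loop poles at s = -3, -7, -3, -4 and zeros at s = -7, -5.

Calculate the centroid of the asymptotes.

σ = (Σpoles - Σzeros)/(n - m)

σ = (Σpoles - Σzeros)/(n - m) = (-17 - (-12))/(4 - 2) = -5/2 = -2.5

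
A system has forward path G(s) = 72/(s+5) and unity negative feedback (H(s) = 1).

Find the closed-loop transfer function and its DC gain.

T(s) = G/(1+GH) = [72/(s+5)] / [1 + 72/(s+5)] = 72/(s+5+72) = 72/(s+77). DC gain = 72/77 = 0.9351.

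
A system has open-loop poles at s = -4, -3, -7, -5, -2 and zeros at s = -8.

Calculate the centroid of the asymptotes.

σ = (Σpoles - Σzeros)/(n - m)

σ = (Σpoles - Σzeros)/(n - m) = (-21 - (-8))/(5 - 1) = -13/4 = -3.25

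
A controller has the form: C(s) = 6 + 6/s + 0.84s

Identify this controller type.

This is a Proportional-Integral-Derivative (PID) controller.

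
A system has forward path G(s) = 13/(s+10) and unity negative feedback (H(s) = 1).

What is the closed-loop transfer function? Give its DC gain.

T(s) = G/(1+GH) = [13/(s+10)] / [1 + 13/(s+10)] = 13/(s+10+13) = 13/(s+23). DC gain = 13/23 = 0.5652.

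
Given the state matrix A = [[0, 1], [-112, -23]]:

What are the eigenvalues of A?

det(A - λI) = λ² - (-23)λ + 112 = (λ - (-16))(λ - (-7)). Eigenvalues: -16, -7.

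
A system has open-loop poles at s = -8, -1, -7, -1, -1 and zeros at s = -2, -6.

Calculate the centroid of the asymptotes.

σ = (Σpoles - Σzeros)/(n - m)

σ = (Σpoles - Σzeros)/(n - m) = (-18 - (-8))/(5 - 2) = -10/3 = -3.33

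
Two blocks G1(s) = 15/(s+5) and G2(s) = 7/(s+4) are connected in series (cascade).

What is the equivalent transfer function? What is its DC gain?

Series: multiply transfer functions. G_eq = 15/(s+5) × 7/(s+4) = 105/((s+5)(s+4)). DC gain = 105/(5×4) = 5.25.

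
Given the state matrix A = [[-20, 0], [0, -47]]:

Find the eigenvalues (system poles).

For diagonal matrix, eigenvalues are diagonal entries: λ₁ = -20, λ₂ = -47.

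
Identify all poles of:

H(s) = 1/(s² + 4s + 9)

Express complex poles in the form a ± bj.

Discriminant = 4² - 4×1×9 = 16 - 36 = -20 < 0, so the poles are a complex conjugate pair s = (-4 ± j√20)/(2×1). Real part = -4/(2×1) = -4/2 = -2; imaginary part = ±√20/(2×1) ≈ 2.2361. Poles: s = -2 ± 2.2361j.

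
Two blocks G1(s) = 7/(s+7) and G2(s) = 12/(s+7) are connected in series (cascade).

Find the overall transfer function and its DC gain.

Series: multiply transfer functions. G_eq = 7/(s+7) × 12/(s+7) = 84/((s+7)(s+7)). DC gain = 84/(7×7) = 1.7143.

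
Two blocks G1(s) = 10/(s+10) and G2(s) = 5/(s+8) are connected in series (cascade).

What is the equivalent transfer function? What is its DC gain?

Series: multiply transfer functions. G_eq = 10/(s+10) × 5/(s+8) = 50/((s+10)(s+8)). DC gain = 50/(10×8) = 0.625.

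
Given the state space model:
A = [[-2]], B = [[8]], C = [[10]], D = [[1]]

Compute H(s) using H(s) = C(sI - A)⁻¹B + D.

(sI - A)⁻¹ = 1/(s + 2). H(s) = 10×8/(s + 2) + 1 = (s + 82)/(s + 2).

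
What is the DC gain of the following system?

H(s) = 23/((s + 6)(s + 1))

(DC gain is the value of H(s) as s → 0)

DC gain = H(0) = 23/(6 × 1) = 23/6 = 3.8333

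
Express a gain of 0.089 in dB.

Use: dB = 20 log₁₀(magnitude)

dB = 20 log₁₀(0.089) = -21.0 dB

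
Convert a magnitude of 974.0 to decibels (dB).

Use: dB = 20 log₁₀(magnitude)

dB = 20 log₁₀(974.0) = 59.8 dB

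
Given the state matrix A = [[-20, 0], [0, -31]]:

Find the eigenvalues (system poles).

For diagonal matrix, eigenvalues are diagonal entries: λ₁ = -20, λ₂ = -31.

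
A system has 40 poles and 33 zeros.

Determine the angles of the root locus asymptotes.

n - m = 40 - 33 = 7. Angles: θk = (2k + 1)·180°/7 = 25.71°, 77.14°, 128.57°, 180°, 231.43°, 282.86°, 334.29°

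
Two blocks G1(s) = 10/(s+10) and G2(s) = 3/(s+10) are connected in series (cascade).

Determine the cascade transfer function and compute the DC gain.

Series: multiply transfer functions. G_eq = 10/(s+10) × 3/(s+10) = 30/((s+10)(s+10)). DC gain = 30/(10×10) = 0.3.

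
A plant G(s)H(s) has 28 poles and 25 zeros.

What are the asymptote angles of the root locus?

n - m = 28 - 25 = 3. Angles: θk = (2k + 1)·180°/3 = 60°, 180°, 300°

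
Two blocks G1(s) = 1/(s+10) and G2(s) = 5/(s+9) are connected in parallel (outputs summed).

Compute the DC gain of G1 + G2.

Parallel: G_eq = G1 + G2. DC gain = G1(0) + G2(0) = 1/10 + 5/9 = 0.1 + 0.5556 = 0.6556.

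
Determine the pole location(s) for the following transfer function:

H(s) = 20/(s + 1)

Pole is where denominator = 0: s + 1 = 0, so s = -1.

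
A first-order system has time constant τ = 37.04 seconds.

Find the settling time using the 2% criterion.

For first-order system, 2% settling time ≈ 4τ = 4 × 37.04 = 148.16 s.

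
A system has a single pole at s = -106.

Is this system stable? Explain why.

Pole at s = -106 is in the left half-plane. Stable.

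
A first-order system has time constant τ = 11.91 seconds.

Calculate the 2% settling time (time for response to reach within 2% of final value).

For first-order system, 2% settling time ≈ 4τ = 4 × 11.91 = 47.64 s.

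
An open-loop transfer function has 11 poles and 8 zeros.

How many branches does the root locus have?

Root locus has n branches where n = number of poles = 11.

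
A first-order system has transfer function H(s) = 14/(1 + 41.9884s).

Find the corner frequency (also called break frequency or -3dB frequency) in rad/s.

Corner frequency = 1/τ = 1/41.9884 = 0.024 rad/s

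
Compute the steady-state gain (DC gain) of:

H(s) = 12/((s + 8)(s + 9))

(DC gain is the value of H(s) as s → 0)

DC gain = H(0) = 12/(8 × 9) = 12/72 = 0.1667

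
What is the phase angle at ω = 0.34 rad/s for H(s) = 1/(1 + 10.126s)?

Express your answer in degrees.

Phase = -arctan(ωτ) = -arctan(0.34 × 10.126) = -73.8°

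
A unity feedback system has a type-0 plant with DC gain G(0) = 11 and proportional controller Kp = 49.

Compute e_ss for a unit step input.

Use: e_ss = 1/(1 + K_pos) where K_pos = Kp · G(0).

K_pos = Kp · G(0) = 49 × 11 = 539. e_ss = 1/(1 + 539) = 0.0019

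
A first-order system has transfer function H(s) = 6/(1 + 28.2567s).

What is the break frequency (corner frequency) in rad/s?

Corner frequency = 1/τ = 1/28.2567 = 0.035 rad/s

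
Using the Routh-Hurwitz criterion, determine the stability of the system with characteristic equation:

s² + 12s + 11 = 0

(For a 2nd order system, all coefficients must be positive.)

Coefficients: 1, 12, 11. All positive, so system is stable.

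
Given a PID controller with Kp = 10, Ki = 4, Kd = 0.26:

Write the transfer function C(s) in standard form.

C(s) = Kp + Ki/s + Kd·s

Substituting values: C(s) = 10 + 4/s + 0.26s = (0.26s² + 10s + 4)/s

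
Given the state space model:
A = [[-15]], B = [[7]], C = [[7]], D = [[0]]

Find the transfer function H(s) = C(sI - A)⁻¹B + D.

(sI - A)⁻¹ = 1/(s + 15). H(s) = 7 × 7/(s + 15) + 0 = 49/(s + 15).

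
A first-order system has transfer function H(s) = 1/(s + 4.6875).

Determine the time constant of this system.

For H(s) = 1/(s + 1/τ), the pole is at -1/τ = -4.6875, so τ = 1/4.6875 = 0.2133 s.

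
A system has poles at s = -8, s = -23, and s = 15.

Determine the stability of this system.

Pole(s) at s = 15 are not in the left half-plane. System is unstable.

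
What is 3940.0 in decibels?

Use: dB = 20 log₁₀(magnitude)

dB = 20 log₁₀(3940.0) = 71.9 dB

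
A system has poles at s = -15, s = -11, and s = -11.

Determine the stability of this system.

All poles are in the left half-plane. System is stable.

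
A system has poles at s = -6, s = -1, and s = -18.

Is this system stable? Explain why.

All poles are in the left half-plane. System is stable.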